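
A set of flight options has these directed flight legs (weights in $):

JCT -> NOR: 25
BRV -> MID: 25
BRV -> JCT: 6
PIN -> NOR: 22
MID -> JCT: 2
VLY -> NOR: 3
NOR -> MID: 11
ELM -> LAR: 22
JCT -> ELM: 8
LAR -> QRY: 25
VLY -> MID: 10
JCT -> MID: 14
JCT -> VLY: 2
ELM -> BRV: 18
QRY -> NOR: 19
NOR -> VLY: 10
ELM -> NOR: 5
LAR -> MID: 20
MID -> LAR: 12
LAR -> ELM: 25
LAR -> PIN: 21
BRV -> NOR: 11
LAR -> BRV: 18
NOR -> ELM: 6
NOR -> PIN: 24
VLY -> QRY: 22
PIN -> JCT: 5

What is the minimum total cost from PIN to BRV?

Settle nodes by increasing distance from PIN:
PIN: 0
JCT: 5  (via PIN)
VLY: 7  (via JCT)
NOR: 10  (via VLY)
ELM: 13  (via JCT)
MID: 17  (via VLY)
QRY: 29  (via VLY)
LAR: 29  (via MID)
BRV: 31  (via ELM)
Shortest route: PIN → JCT → ELM → BRV = $31.

$31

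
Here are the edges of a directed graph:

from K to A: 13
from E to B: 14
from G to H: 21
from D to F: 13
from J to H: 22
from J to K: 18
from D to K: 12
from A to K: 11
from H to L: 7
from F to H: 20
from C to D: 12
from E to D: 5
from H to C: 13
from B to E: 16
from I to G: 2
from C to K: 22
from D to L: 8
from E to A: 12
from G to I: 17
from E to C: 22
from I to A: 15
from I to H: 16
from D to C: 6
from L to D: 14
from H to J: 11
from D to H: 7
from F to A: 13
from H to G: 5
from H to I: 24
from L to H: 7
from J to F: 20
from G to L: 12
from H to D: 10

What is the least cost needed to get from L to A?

39

Candidate routes:
L - D - K - A: 14+12+13 = 39
L - D - F - A: 14+13+13 = 40
Cheapest is L - D - K - A at 39.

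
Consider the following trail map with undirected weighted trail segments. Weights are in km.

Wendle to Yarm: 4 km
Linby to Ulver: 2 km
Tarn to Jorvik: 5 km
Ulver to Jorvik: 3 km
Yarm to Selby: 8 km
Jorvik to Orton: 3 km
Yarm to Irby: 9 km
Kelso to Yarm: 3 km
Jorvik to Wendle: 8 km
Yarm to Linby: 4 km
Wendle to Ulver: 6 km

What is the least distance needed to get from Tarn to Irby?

23 km

Enumerating some paths:
Tarn - Jorvik - Wendle - Ulver - Linby - Yarm - Irby: 5+8+6+2+4+9 = 34
Tarn - Jorvik - Ulver - Wendle - Yarm - Irby: 5+3+6+4+9 = 27
Tarn - Jorvik - Wendle - Yarm - Irby: 5+8+4+9 = 26
Tarn - Jorvik - Ulver - Linby - Yarm - Irby: 5+3+2+4+9 = 23
Cheapest is Tarn - Jorvik - Ulver - Linby - Yarm - Irby at 23 km.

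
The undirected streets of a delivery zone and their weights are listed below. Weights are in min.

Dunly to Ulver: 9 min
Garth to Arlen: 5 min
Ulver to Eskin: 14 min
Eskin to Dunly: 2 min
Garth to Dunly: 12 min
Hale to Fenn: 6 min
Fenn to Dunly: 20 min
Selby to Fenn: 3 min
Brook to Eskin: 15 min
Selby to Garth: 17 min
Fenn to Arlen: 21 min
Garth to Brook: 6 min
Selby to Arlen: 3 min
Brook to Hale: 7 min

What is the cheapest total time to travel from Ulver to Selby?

Shortest distances from Ulver:
Ulver: 0
Dunly: 9  (via Ulver)
Eskin: 11  (via Dunly)
Garth: 21  (via Dunly)
Brook: 26  (via Eskin)
Arlen: 26  (via Garth)
Fenn: 29  (via Dunly)
Selby: 29  (via Arlen)
Shortest route: Ulver → Dunly → Garth → Arlen → Selby = 29 min.

29 min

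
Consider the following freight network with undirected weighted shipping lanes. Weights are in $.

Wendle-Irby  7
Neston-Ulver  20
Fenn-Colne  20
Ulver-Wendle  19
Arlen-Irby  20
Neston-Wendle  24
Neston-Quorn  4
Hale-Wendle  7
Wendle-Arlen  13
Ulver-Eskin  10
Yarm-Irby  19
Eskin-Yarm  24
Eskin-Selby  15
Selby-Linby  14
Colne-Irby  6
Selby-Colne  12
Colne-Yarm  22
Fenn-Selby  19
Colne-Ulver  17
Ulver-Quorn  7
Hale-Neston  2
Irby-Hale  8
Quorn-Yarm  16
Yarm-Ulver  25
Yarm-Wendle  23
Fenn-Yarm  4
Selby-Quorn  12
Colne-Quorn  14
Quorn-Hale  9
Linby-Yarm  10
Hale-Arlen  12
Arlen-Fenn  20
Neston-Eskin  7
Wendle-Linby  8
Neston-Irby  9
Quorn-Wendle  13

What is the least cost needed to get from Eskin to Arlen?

$21

Candidate routes:
Eskin–Neston–Hale–Arlen: 7+2+12 = 21
Eskin–Neston–Quorn–Hale–Arlen: 7+4+9+12 = 32
Eskin–Neston–Hale–Wendle–Arlen: 7+2+7+13 = 29
The minimum is $21 via Eskin–Neston–Hale–Arlen.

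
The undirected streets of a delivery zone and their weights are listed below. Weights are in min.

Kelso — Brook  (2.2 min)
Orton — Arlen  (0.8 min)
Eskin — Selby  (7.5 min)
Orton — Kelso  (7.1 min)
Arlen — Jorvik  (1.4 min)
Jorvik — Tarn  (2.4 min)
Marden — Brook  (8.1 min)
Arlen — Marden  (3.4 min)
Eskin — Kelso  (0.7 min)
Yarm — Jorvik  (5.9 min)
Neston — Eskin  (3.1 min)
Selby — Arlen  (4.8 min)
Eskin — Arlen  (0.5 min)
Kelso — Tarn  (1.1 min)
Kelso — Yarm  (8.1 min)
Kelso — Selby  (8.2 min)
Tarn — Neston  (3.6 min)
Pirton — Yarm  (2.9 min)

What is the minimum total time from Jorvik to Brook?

4.8 min

Compare a few routes:
Jorvik - Arlen - Eskin - Kelso - Brook: 1.4+0.5+0.7+2.2 = 4.8
Jorvik - Tarn - Kelso - Brook: 2.4+1.1+2.2 = 5.7
Cheapest is Jorvik - Arlen - Eskin - Kelso - Brook at 4.8 min.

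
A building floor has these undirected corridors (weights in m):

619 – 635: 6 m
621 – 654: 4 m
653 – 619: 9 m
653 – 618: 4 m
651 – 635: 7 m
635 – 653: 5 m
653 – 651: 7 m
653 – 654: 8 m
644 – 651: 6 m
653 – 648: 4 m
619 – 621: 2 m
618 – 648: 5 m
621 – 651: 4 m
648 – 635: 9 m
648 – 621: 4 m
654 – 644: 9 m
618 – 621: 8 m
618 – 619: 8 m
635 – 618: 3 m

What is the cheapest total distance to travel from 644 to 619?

Compare a few routes:
644 - 654 - 621 - 619: 9+4+2 = 15
644 - 651 - 635 - 619: 6+7+6 = 19
644 - 651 - 621 - 619: 6+4+2 = 12
Cheapest is 644 - 651 - 621 - 619 at 12 m.

12 m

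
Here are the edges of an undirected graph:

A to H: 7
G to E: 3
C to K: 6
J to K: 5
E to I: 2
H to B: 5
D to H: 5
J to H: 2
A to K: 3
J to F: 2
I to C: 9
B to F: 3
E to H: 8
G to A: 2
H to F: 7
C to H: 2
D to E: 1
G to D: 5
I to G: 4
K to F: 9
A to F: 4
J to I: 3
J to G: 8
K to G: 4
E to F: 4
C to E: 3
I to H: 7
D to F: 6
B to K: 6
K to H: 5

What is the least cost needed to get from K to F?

7

Enumerating some paths:
K - H - J - F: 5+2+2 = 9
K - A - F: 3+4 = 7
K - F: 9 = 9
Cheapest is K - A - F at 7.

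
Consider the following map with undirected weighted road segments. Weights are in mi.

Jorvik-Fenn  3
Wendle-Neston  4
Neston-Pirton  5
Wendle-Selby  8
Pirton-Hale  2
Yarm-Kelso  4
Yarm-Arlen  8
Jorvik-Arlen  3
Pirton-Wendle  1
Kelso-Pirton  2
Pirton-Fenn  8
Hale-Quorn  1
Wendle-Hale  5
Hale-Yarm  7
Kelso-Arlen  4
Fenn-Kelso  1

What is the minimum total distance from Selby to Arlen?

15 mi

Compare a few routes:
Selby - Wendle - Pirton - Kelso - Fenn - Jorvik - Arlen: 8+1+2+1+3+3 = 18
Selby - Wendle - Pirton - Kelso - Arlen: 8+1+2+4 = 15
Cheapest is Selby - Wendle - Pirton - Kelso - Arlen at 15 mi.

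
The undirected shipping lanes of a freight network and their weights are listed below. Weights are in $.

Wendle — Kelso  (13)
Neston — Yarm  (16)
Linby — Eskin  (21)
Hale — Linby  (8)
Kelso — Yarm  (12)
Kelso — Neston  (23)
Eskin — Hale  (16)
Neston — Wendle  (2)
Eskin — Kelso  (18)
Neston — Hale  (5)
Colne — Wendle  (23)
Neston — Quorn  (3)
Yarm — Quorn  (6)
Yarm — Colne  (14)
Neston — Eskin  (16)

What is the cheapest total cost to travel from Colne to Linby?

$36

Enumerating some paths:
Colne - Yarm - Quorn - Neston - Hale - Linby: 14+6+3+5+8 = 36
Colne - Yarm - Neston - Hale - Linby: 14+16+5+8 = 43
Colne - Wendle - Neston - Hale - Linby: 23+2+5+8 = 38
The minimum is $36 via Colne - Yarm - Quorn - Neston - Hale - Linby.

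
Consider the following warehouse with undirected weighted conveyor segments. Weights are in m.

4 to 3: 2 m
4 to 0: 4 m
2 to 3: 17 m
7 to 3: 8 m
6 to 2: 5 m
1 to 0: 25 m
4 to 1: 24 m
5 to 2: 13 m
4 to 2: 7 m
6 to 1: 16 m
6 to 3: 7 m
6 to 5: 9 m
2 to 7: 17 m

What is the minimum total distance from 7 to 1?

31 m

Settle nodes by increasing distance from 7:
7: 0
3: 8  (via 7)
4: 10  (via 3)
0: 14  (via 4)
6: 15  (via 3)
2: 17  (via 7)
5: 24  (via 6)
1: 31  (via 6)
Shortest route: 7–3–6–1 = 31 m.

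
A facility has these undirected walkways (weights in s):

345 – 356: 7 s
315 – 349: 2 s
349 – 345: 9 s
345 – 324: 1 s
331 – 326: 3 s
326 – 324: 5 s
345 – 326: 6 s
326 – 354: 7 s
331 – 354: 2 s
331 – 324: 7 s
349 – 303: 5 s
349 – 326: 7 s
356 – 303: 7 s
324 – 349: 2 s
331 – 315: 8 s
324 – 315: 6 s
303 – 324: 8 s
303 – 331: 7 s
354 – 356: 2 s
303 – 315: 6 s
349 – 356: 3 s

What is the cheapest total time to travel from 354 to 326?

5 s

Enumerating some paths:
354 - 331 - 326: 2+3 = 5
354 - 356 - 349 - 326: 2+3+7 = 12
354 - 326: 7 = 7
Cheapest is 354 - 331 - 326 at 5 s.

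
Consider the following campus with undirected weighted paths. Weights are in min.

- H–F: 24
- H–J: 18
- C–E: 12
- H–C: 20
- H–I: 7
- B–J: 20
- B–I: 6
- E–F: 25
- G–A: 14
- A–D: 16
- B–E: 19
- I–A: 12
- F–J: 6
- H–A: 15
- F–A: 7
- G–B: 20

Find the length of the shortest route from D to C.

51 min

Shortest distances from D:
D: 0
A: 16  (via D)
F: 23  (via A)
I: 28  (via A)
J: 29  (via F)
G: 30  (via A)
H: 31  (via A)
B: 34  (via I)
E: 48  (via F)
C: 51  (via H)
Shortest route: D → A → H → C = 51 min.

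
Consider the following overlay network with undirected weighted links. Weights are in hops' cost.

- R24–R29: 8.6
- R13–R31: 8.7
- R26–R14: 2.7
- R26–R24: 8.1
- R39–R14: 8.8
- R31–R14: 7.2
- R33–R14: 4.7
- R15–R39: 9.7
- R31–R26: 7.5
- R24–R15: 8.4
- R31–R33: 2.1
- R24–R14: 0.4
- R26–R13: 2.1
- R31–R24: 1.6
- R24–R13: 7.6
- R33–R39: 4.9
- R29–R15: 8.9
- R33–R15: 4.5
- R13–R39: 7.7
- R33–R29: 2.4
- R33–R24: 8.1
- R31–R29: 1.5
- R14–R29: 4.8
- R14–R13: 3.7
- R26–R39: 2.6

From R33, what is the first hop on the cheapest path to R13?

R31

Candidate routes:
R33–R14–R13: 4.7+3.7 = 8.4
R33–R31–R24–R14–R13: 2.1+1.6+0.4+3.7 = 7.8
R33–R31–R24–R14–R26–R13: 2.1+1.6+0.4+2.7+2.1 = 8.9
R33–R14–R26–R13: 4.7+2.7+2.1 = 9.5
The minimum is 7.8 hops' cost via R33–R31–R24–R14–R13.
So from R33 the first move is to R31.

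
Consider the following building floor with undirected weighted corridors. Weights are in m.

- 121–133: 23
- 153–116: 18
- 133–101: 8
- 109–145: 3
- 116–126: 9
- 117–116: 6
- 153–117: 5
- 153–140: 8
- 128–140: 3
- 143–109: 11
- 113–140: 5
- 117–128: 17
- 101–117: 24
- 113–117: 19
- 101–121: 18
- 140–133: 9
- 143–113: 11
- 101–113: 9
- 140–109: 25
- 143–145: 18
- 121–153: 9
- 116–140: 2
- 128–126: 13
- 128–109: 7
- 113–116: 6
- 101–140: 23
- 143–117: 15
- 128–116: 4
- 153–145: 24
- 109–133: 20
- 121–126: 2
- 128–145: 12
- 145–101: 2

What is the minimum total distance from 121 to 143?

28 m

Shortest distances from 121:
121: 0
126: 2  (via 121)
153: 9  (via 121)
116: 11  (via 126)
140: 13  (via 116)
117: 14  (via 153)
128: 15  (via 126)
113: 17  (via 116)
101: 18  (via 121)
145: 20  (via 101)
109: 22  (via 128)
133: 22  (via 140)
143: 28  (via 113)
Shortest route: 121 → 126 → 116 → 113 → 143 = 28 m.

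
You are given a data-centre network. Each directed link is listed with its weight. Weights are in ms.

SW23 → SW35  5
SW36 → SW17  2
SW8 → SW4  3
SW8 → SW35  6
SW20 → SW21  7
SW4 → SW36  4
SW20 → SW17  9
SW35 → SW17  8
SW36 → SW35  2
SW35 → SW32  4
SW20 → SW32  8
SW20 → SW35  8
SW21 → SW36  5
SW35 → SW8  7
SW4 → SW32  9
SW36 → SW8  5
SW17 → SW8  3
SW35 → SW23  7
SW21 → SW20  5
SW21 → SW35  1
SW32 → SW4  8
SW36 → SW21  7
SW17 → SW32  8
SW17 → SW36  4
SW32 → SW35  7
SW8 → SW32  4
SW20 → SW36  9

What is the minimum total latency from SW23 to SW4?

Shortest distances from SW23:
SW23: 0
SW35: 5  (via SW23)
SW32: 9  (via SW35)
SW8: 12  (via SW35)
SW17: 13  (via SW35)
SW4: 15  (via SW8)
Shortest route: SW23 → SW35 → SW8 → SW4 = 15 ms.

15 ms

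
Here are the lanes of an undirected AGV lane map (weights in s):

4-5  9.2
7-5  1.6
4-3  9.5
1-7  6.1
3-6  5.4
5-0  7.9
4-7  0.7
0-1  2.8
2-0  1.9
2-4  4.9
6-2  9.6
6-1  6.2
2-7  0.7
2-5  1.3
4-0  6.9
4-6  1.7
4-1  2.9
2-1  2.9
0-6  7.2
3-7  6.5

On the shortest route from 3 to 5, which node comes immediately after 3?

7

Enumerating some paths:
3–7–2–5: 6.5+0.7+1.3 = 8.5
3–7–5: 6.5+1.6 = 8.1
Cheapest is 3–7–5 at 8.1 s.
So from 3 the first move is to 7.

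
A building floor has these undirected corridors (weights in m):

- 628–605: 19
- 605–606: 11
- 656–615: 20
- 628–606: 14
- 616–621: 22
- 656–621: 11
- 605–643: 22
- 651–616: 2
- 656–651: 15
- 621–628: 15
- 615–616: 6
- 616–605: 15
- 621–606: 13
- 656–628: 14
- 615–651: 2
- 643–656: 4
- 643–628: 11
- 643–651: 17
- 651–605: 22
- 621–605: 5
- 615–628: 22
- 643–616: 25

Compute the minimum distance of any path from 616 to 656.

17 m

Shortest distances from 616:
616: 0
651: 2  (via 616)
615: 4  (via 651)
605: 15  (via 616)
656: 17  (via 651)
Shortest route: 616 → 651 → 656 = 17 m.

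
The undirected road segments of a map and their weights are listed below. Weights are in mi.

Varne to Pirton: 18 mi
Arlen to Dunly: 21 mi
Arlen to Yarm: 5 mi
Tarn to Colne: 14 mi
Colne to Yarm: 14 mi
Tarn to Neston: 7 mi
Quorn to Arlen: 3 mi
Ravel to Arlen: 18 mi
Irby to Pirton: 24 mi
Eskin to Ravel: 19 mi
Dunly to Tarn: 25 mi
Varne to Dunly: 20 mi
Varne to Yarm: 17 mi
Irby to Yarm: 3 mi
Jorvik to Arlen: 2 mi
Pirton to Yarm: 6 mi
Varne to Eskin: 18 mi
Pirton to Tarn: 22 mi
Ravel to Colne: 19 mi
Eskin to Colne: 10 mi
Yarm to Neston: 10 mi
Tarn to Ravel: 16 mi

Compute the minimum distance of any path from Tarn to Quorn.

Candidate routes:
Tarn → Pirton → Yarm → Arlen → Quorn: 22+6+5+3 = 36
Tarn → Ravel → Arlen → Quorn: 16+18+3 = 37
Tarn → Neston → Yarm → Arlen → Quorn: 7+10+5+3 = 25
Tarn → Colne → Yarm → Arlen → Quorn: 14+14+5+3 = 36
The minimum is 25 mi via Tarn → Neston → Yarm → Arlen → Quorn.

25 mi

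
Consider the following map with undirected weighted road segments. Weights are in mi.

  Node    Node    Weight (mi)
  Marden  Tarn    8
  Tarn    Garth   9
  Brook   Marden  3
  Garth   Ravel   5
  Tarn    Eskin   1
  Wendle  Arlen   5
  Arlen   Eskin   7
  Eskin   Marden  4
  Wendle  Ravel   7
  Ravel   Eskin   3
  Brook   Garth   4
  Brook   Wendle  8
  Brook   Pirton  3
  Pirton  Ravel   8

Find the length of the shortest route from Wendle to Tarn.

11 mi

Running Dijkstra from Wendle:
Wendle: 0
Arlen: 5  (via Wendle)
Ravel: 7  (via Wendle)
Brook: 8  (via Wendle)
Eskin: 10  (via Ravel)
Tarn: 11  (via Eskin)
Shortest route: Wendle → Ravel → Eskin → Tarn = 11 mi.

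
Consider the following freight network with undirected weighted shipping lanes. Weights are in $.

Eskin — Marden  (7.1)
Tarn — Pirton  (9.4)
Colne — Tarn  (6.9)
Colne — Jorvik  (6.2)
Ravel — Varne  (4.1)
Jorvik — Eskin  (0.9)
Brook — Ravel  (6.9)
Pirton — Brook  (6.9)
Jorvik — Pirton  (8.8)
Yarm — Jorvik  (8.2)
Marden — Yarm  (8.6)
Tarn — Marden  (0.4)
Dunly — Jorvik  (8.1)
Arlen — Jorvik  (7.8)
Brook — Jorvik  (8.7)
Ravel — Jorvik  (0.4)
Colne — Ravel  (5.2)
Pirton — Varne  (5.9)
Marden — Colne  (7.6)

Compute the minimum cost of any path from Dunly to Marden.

Compare a few routes:
Dunly - Jorvik - Ravel - Colne - Tarn - Marden: 8.1+0.4+5.2+6.9+0.4 = 21
Dunly - Jorvik - Eskin - Marden: 8.1+0.9+7.1 = 16.1
Dunly - Jorvik - Ravel - Colne - Marden: 8.1+0.4+5.2+7.6 = 21.3
Dunly - Jorvik - Colne - Tarn - Marden: 8.1+6.2+6.9+0.4 = 21.6
The minimum is $16.1 via Dunly - Jorvik - Eskin - Marden.

$16.1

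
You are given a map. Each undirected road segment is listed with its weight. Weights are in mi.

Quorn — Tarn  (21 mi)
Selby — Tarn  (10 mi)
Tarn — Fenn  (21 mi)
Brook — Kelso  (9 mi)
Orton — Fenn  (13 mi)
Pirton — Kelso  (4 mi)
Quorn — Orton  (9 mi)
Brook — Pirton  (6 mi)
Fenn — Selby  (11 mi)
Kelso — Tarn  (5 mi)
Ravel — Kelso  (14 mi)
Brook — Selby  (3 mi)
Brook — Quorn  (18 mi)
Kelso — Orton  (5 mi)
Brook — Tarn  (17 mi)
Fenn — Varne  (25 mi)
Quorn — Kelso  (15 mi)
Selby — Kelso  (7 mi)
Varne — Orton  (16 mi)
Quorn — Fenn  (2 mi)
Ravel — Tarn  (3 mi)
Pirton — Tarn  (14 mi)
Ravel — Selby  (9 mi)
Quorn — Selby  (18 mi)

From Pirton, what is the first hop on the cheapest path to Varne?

Kelso

Enumerating some paths:
Pirton–Kelso–Orton–Varne: 4+5+16 = 25
Pirton–Brook–Selby–Kelso–Orton–Varne: 6+3+7+5+16 = 37
Pirton–Brook–Kelso–Orton–Varne: 6+9+5+16 = 36
Cheapest is Pirton–Kelso–Orton–Varne at 25 mi.
So from Pirton the first move is to Kelso.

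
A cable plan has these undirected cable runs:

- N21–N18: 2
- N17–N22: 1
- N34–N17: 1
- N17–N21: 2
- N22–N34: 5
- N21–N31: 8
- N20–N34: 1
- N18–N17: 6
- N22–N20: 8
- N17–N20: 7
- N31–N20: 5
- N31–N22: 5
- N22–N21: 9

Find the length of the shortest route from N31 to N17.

6

Shortest distances from N31:
N31: 0
N20: 5  (via N31)
N22: 5  (via N31)
N34: 6  (via N20)
N17: 6  (via N22)
Shortest route: N31–N22–N17 = 6.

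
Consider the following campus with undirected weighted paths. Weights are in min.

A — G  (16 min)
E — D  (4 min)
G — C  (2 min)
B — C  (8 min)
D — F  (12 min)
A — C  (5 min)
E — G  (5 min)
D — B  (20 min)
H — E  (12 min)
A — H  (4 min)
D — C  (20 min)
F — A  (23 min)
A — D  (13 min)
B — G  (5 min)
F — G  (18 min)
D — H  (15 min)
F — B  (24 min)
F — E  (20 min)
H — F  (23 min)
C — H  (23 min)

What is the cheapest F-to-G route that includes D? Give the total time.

Shortest F→D: F–D = 12
Shortest D→G: D–E–G = 9
Total via D: 12 + 9 = 21 min.

21 min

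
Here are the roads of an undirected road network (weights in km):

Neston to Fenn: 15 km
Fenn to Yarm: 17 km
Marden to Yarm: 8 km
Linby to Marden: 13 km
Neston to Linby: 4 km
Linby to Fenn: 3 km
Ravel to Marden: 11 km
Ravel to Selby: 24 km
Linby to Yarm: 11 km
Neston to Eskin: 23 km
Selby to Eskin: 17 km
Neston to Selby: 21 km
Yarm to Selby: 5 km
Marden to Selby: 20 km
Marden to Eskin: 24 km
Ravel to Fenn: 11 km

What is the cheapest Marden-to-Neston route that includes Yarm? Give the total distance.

23 km

Shortest Marden→Yarm: Marden–Yarm = 8
Shortest Yarm→Neston: Yarm–Linby–Neston = 15
Total via Yarm: 8 + 15 = 23 km.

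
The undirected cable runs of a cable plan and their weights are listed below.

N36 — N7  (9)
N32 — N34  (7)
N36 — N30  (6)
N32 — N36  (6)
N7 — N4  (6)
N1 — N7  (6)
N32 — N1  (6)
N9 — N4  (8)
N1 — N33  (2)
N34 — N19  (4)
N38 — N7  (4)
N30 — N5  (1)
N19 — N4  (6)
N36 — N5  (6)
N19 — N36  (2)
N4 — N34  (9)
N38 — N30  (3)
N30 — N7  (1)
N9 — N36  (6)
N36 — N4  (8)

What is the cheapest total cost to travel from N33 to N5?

Shortest distances from N33:
N33: 0
N1: 2  (via N33)
N32: 8  (via N1)
N7: 8  (via N1)
N30: 9  (via N7)
N5: 10  (via N30)
Shortest route: N33 → N1 → N7 → N30 → N5 = 10.

10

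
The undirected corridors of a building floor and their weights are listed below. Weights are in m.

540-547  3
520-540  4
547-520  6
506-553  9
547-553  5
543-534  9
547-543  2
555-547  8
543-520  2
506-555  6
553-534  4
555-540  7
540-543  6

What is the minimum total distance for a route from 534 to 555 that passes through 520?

Shortest 534→520: 534 → 543 → 520 = 11
Best 520 to 555: 520 → 540 → 555 costing 11
Total via 520: 11 + 11 = 22 m.

22 m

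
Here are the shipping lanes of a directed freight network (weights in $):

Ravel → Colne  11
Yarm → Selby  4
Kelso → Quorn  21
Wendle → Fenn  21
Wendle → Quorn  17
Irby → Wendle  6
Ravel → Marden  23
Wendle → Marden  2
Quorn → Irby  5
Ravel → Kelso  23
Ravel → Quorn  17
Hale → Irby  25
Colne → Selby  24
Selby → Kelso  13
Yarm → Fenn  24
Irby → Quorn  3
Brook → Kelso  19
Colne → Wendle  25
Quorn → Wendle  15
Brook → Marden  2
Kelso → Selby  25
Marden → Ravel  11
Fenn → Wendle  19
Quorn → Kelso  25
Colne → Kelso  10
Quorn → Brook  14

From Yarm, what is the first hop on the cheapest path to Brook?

Candidate routes:
Yarm - Selby - Kelso - Quorn - Brook: 4+13+21+14 = 52
Yarm - Fenn - Wendle - Quorn - Brook: 24+19+17+14 = 74
The minimum is $52 via Yarm - Selby - Kelso - Quorn - Brook.
So from Yarm the first move is to Selby.

Selby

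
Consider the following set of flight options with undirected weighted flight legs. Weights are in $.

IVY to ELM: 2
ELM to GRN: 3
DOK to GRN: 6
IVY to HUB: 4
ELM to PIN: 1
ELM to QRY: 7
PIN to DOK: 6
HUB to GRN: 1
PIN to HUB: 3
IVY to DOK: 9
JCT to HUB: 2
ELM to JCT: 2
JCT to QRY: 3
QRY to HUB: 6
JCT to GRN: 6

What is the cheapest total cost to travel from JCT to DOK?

Candidate routes:
JCT–HUB–GRN–DOK: 2+1+6 = 9
JCT–HUB–PIN–DOK: 2+3+6 = 11
The minimum is $9 via JCT–HUB–GRN–DOK.

$9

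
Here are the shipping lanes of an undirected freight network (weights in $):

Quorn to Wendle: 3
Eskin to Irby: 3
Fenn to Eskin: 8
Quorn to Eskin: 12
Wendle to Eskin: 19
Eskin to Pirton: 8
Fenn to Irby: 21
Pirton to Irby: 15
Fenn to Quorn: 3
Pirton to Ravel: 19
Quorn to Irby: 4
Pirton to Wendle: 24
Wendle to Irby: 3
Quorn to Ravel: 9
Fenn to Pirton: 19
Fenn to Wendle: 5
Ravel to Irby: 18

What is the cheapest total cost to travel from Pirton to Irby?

Running Dijkstra from Pirton:
Pirton: 0
Eskin: 8  (via Pirton)
Irby: 11  (via Eskin)
Shortest route: Pirton–Eskin–Irby = $11.

$11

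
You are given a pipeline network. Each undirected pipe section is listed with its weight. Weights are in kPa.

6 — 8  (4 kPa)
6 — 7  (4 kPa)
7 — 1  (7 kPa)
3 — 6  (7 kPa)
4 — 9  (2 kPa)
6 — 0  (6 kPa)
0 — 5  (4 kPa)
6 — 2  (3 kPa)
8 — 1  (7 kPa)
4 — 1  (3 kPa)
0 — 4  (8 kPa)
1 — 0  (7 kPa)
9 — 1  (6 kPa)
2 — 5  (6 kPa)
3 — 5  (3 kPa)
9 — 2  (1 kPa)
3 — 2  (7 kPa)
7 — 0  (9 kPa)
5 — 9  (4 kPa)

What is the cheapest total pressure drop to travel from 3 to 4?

9 kPa

Enumerating some paths:
3 - 2 - 9 - 4: 7+1+2 = 10
3 - 5 - 9 - 4: 3+4+2 = 9
Cheapest is 3 - 5 - 9 - 4 at 9 kPa.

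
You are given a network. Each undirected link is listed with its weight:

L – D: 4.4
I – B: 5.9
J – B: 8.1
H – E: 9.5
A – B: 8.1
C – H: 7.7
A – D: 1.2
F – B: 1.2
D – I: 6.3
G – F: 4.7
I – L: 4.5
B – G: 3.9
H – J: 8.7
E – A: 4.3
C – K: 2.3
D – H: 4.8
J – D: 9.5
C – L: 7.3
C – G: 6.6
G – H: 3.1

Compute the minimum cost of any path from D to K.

Running Dijkstra from D:
D: 0
A: 1.2  (via D)
L: 4.4  (via D)
H: 4.8  (via D)
E: 5.5  (via A)
I: 6.3  (via D)
G: 7.9  (via H)
B: 9.3  (via A)
J: 9.5  (via D)
F: 10.5  (via B)
C: 11.7  (via L)
K: 14  (via C)
Shortest route: D–L–C–K = 14.

14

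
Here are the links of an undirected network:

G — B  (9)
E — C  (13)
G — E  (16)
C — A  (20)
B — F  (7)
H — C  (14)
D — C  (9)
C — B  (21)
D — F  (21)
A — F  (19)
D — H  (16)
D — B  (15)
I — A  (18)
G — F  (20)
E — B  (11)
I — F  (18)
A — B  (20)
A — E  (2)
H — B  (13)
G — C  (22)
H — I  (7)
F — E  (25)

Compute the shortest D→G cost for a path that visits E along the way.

Shortest D→E: D → C → E = 22
Shortest E→G: E → G = 16
Total via E: 22 + 16 = 38.

38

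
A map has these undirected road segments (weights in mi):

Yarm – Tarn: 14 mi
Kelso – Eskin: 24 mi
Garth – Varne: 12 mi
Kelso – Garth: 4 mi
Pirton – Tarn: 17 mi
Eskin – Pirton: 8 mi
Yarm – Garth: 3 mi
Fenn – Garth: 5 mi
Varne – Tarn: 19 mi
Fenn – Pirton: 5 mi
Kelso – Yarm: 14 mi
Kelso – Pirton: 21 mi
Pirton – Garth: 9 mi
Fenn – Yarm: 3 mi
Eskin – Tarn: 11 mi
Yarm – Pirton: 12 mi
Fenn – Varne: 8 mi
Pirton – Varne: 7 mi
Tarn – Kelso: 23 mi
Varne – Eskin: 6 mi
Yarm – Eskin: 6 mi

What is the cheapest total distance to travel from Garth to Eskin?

9 mi

Enumerating some paths:
Garth - Pirton - Eskin: 9+8 = 17
Garth - Fenn - Yarm - Eskin: 5+3+6 = 14
Garth - Yarm - Eskin: 3+6 = 9
The minimum is 9 mi via Garth - Yarm - Eskin.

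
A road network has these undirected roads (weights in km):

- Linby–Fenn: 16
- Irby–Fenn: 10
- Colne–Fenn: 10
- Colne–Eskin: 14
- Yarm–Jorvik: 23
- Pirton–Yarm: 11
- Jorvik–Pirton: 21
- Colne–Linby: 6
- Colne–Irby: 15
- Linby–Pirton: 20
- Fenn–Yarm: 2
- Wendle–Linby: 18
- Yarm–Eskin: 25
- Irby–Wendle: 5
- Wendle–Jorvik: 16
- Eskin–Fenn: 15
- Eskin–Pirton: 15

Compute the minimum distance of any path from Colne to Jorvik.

Candidate routes:
Colne–Irby–Wendle–Jorvik: 15+5+16 = 36
Colne–Fenn–Yarm–Jorvik: 10+2+23 = 35
Colne–Fenn–Irby–Wendle–Jorvik: 10+10+5+16 = 41
Colne–Linby–Wendle–Jorvik: 6+18+16 = 40
Cheapest is Colne–Fenn–Yarm–Jorvik at 35 km.

35 km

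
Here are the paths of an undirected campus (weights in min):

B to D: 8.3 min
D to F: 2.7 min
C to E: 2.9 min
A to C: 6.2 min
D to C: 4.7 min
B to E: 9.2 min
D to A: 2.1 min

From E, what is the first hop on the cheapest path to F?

Candidate routes:
E - B - D - F: 9.2+8.3+2.7 = 20.2
E - C - D - F: 2.9+4.7+2.7 = 10.3
E - C - A - D - F: 2.9+6.2+2.1+2.7 = 13.9
The minimum is 10.3 min via E - C - D - F.
So from E the first move is to C.

C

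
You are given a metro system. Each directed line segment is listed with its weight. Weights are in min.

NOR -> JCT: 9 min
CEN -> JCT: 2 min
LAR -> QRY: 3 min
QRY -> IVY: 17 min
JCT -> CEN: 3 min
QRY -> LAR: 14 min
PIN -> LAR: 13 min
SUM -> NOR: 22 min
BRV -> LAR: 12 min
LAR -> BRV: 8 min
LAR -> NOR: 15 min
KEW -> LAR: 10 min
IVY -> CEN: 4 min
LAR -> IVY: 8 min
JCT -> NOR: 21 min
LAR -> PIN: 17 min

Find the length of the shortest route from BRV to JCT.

Settle nodes by increasing distance from BRV:
BRV: 0
LAR: 12  (via BRV)
QRY: 15  (via LAR)
IVY: 20  (via LAR)
CEN: 24  (via IVY)
JCT: 26  (via CEN)
Shortest route: BRV–LAR–IVY–CEN–JCT = 26 min.

26 min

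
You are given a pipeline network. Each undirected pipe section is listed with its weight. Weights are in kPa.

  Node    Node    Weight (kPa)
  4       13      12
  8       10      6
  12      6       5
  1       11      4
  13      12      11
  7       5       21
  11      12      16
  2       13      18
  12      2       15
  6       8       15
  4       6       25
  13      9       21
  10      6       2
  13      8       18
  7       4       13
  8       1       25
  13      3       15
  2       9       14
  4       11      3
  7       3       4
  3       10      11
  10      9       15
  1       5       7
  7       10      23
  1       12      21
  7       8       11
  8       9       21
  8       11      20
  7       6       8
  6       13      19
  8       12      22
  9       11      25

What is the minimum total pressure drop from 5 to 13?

Candidate routes:
5–1–12–13: 7+21+11 = 39
5–1–11–12–13: 7+4+16+11 = 38
5–1–11–4–13: 7+4+3+12 = 26
The minimum is 26 kPa via 5–1–11–4–13.

26 kPa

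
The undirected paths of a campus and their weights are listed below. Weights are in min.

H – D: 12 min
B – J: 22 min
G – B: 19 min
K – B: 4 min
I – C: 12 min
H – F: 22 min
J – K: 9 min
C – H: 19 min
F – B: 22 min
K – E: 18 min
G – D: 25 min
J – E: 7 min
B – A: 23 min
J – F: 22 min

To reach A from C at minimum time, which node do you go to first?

H

Candidate routes:
C - H - F - J - B - A: 19+22+22+22+23 = 108
C - H - F - B - A: 19+22+22+23 = 86
C - H - D - G - B - A: 19+12+25+19+23 = 98
C - H - F - J - K - B - A: 19+22+22+9+4+23 = 99
Cheapest is C - H - F - B - A at 86 min.
So from C the first move is to H.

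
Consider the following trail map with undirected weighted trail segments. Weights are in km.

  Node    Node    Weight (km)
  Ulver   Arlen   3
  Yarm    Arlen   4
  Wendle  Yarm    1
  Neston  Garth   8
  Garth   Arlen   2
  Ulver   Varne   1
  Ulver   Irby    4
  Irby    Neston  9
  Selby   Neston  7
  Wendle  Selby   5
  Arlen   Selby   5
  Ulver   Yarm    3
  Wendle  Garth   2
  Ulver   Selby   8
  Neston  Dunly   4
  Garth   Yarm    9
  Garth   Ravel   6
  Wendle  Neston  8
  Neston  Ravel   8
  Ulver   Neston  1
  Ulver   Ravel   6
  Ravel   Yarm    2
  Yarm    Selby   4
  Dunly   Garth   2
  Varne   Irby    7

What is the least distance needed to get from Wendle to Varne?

5 km

Candidate routes:
Wendle → Yarm → Ulver → Varne: 1+3+1 = 5
Wendle → Yarm → Arlen → Ulver → Varne: 1+4+3+1 = 9
Wendle → Garth → Arlen → Ulver → Varne: 2+2+3+1 = 8
Wendle → Yarm → Ravel → Ulver → Varne: 1+2+6+1 = 10
The minimum is 5 km via Wendle → Yarm → Ulver → Varne.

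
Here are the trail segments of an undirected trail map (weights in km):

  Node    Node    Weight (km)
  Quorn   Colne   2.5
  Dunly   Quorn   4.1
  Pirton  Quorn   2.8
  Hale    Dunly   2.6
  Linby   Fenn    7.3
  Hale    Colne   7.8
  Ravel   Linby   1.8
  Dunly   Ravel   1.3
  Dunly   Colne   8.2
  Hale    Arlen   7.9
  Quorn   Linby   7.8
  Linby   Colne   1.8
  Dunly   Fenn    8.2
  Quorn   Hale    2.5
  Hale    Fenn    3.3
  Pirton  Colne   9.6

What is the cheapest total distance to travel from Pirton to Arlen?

13.2 km

Enumerating some paths:
Pirton - Quorn - Dunly - Hale - Arlen: 2.8+4.1+2.6+7.9 = 17.4
Pirton - Quorn - Hale - Arlen: 2.8+2.5+7.9 = 13.2
The minimum is 13.2 km via Pirton - Quorn - Hale - Arlen.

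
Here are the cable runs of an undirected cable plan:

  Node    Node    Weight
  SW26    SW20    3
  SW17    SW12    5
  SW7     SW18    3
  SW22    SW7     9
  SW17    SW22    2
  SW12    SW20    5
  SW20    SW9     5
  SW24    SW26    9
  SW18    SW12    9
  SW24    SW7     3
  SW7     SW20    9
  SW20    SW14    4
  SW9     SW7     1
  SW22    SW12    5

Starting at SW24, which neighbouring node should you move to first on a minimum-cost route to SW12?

SW7

Candidate routes:
SW24 - SW7 - SW9 - SW20 - SW12: 3+1+5+5 = 14
SW24 - SW7 - SW18 - SW12: 3+3+9 = 15
The minimum is 14 via SW24 - SW7 - SW9 - SW20 - SW12.
So from SW24 the first move is to SW7.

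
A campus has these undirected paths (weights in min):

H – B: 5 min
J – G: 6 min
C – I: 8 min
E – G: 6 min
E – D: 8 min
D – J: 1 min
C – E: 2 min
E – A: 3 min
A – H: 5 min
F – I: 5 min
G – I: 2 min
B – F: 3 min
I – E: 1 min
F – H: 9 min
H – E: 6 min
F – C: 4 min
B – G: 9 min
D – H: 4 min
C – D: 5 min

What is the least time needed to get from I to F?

Settle nodes by increasing distance from I:
I: 0
E: 1  (via I)
G: 2  (via I)
C: 3  (via E)
A: 4  (via E)
F: 5  (via I)
Shortest route: I → F = 5 min.

5 min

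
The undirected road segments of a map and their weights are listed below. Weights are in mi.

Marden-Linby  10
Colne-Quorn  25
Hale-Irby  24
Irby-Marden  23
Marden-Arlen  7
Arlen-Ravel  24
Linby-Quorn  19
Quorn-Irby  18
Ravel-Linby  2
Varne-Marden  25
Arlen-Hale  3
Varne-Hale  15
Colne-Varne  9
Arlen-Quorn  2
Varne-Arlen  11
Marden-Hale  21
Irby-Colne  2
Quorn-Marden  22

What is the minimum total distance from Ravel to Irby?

Shortest distances from Ravel:
Ravel: 0
Linby: 2  (via Ravel)
Marden: 12  (via Linby)
Arlen: 19  (via Marden)
Quorn: 21  (via Linby)
Hale: 22  (via Arlen)
Varne: 30  (via Arlen)
Irby: 35  (via Marden)
Shortest route: Ravel → Linby → Marden → Irby = 35 mi.

35 mi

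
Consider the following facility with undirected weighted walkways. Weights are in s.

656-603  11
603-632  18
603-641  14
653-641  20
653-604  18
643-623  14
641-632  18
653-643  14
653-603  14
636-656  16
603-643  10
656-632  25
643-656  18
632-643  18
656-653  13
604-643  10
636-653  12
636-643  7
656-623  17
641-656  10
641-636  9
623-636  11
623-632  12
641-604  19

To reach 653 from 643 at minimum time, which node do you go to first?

653

Enumerating some paths:
643 - 653: 14 = 14
643 - 636 - 653: 7+12 = 19
Cheapest is 643 - 653 at 14 s.
So from 643 the first move is to 653.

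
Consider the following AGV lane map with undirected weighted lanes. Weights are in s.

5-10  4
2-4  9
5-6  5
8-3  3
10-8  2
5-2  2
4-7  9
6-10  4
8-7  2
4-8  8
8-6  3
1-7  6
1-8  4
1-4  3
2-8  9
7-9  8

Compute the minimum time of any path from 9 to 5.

16 s

Shortest distances from 9:
9: 0
7: 8  (via 9)
8: 10  (via 7)
10: 12  (via 8)
3: 13  (via 8)
6: 13  (via 8)
1: 14  (via 7)
5: 16  (via 10)
Shortest route: 9 → 7 → 8 → 10 → 5 = 16 s.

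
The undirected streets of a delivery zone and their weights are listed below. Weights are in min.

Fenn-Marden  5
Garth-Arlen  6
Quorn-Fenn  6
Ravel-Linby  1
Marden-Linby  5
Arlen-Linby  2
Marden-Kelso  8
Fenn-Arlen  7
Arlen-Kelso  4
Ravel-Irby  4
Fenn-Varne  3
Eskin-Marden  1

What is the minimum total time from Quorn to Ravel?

Enumerating some paths:
Quorn → Fenn → Marden → Kelso → Arlen → Linby → Ravel: 6+5+8+4+2+1 = 26
Quorn → Fenn → Arlen → Linby → Ravel: 6+7+2+1 = 16
Quorn → Fenn → Marden → Linby → Ravel: 6+5+5+1 = 17
The minimum is 16 min via Quorn → Fenn → Arlen → Linby → Ravel.

16 min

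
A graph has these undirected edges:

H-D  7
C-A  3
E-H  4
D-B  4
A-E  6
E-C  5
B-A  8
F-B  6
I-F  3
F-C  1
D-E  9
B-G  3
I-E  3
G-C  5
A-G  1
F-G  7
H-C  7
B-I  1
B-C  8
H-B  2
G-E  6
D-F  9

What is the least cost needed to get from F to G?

Settle nodes by increasing distance from F:
F: 0
C: 1  (via F)
I: 3  (via F)
A: 4  (via C)
B: 4  (via I)
G: 5  (via A)
Shortest route: F → C → A → G = 5.

5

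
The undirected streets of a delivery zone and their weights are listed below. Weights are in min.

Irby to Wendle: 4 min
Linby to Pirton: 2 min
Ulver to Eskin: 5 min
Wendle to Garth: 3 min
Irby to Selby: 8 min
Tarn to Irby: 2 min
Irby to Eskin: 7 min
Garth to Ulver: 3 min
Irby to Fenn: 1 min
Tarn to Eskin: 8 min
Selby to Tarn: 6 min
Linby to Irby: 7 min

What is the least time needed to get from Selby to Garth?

Candidate routes:
Selby → Tarn → Irby → Eskin → Ulver → Garth: 6+2+7+5+3 = 23
Selby → Irby → Wendle → Garth: 8+4+3 = 15
Selby → Tarn → Eskin → Ulver → Garth: 6+8+5+3 = 22
The minimum is 15 min via Selby → Irby → Wendle → Garth.

15 min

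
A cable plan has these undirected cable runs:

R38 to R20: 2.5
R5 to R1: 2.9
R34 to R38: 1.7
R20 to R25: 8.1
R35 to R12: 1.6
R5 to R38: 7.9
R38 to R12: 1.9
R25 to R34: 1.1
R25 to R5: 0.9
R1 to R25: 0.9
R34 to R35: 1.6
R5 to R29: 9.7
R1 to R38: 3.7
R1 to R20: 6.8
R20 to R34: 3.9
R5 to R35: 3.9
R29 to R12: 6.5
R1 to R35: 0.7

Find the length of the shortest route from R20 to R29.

Compare a few routes:
R20 → R34 → R35 → R12 → R29: 3.9+1.6+1.6+6.5 = 13.6
R20 → R38 → R12 → R29: 2.5+1.9+6.5 = 10.9
Cheapest is R20 → R38 → R12 → R29 at 10.9.

10.9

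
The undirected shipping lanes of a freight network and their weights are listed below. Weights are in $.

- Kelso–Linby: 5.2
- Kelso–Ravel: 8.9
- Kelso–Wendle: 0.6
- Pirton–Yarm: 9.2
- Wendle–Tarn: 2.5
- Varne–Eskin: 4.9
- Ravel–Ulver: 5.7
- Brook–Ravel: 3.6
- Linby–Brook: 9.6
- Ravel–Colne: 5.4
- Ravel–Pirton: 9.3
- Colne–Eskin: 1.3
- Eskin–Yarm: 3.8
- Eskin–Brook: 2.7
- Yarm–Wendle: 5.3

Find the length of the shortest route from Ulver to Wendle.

Shortest distances from Ulver:
Ulver: 0
Ravel: 5.7  (via Ulver)
Brook: 9.3  (via Ravel)
Colne: 11.1  (via Ravel)
Eskin: 12  (via Brook)
Kelso: 14.6  (via Ravel)
Pirton: 15  (via Ravel)
Wendle: 15.2  (via Kelso)
Shortest route: Ulver → Ravel → Kelso → Wendle = $15.2.

$15.2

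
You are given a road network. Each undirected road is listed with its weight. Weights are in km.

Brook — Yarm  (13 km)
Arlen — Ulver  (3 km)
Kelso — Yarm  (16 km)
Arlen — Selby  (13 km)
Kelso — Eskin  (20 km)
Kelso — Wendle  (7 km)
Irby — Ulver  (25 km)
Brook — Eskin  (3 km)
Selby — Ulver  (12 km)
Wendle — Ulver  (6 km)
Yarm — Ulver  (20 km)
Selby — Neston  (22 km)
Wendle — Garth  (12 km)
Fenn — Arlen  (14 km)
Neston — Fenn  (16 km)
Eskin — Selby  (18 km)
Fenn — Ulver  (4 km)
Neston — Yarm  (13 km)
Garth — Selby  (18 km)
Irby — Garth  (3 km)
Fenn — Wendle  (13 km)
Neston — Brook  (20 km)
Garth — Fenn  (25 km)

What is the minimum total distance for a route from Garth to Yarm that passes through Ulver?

38 km

Shortest Garth→Ulver: Garth–Wendle–Ulver = 18
Best Ulver to Yarm: Ulver–Yarm costing 20
Total via Ulver: 18 + 20 = 38 km.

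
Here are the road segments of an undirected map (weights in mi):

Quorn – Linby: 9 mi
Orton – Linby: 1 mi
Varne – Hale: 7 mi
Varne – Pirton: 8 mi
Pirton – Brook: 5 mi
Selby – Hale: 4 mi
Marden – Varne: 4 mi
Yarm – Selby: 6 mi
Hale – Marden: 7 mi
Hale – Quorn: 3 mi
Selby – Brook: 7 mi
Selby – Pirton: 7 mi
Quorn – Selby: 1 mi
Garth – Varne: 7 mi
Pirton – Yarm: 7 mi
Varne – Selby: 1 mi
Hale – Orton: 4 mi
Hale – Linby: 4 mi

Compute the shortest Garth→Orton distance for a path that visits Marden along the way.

22 mi

Shortest Garth→Marden: Garth–Varne–Marden = 11
Shortest Marden→Orton: Marden–Hale–Orton = 11
Total via Marden: 11 + 11 = 22 mi.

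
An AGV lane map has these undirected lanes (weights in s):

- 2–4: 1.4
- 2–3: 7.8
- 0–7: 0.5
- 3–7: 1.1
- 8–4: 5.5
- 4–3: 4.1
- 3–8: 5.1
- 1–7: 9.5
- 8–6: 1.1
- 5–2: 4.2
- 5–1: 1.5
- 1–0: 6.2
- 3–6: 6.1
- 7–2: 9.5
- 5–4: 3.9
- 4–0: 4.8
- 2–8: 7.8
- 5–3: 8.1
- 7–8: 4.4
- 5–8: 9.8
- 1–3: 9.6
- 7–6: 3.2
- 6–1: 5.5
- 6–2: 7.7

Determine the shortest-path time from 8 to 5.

Candidate routes:
8 → 4 → 5: 5.5+3.9 = 9.4
8 → 6 → 1 → 5: 1.1+5.5+1.5 = 8.1
Cheapest is 8 → 6 → 1 → 5 at 8.1 s.

8.1 s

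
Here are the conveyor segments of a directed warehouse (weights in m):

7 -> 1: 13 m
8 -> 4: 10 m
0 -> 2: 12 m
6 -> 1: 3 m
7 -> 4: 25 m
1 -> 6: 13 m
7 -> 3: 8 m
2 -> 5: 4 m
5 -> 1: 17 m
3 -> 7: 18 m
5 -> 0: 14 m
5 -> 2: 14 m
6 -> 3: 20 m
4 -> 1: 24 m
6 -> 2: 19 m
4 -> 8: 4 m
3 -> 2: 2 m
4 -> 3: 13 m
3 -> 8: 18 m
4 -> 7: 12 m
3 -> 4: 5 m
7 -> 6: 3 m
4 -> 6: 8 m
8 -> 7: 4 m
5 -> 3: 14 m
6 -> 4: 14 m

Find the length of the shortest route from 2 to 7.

Candidate routes:
2–5–3–4–7: 4+14+5+12 = 35
2–5–3–4–8–7: 4+14+5+4+4 = 31
2–5–3–7: 4+14+18 = 36
Cheapest is 2–5–3–4–8–7 at 31 m.

31 m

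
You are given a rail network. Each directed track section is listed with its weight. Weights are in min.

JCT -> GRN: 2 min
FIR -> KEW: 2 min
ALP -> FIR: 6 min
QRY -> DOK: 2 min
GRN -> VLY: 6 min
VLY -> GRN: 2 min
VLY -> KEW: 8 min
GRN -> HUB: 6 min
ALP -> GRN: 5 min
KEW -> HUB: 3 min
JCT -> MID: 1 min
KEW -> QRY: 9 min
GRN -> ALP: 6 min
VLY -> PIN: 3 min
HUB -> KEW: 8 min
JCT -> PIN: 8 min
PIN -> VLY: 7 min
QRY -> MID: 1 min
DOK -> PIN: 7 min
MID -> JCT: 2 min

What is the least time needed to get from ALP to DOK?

19 min

Settle nodes by increasing distance from ALP:
ALP: 0
GRN: 5  (via ALP)
FIR: 6  (via ALP)
KEW: 8  (via FIR)
VLY: 11  (via GRN)
HUB: 11  (via GRN)
PIN: 14  (via VLY)
QRY: 17  (via KEW)
MID: 18  (via QRY)
DOK: 19  (via QRY)
Shortest route: ALP → FIR → KEW → QRY → DOK = 19 min.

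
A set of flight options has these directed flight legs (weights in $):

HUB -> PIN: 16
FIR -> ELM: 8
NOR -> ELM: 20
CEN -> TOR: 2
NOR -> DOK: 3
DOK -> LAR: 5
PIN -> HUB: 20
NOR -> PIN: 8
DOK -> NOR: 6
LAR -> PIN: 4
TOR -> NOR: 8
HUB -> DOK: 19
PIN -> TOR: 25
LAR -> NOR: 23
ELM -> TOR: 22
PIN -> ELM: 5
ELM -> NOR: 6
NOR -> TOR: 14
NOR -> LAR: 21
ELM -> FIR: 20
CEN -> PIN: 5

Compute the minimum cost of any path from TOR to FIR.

Compare a few routes:
TOR → NOR → DOK → LAR → PIN → ELM → FIR: 8+3+5+4+5+20 = 45
TOR → NOR → PIN → ELM → FIR: 8+8+5+20 = 41
Cheapest is TOR → NOR → PIN → ELM → FIR at $41.

$41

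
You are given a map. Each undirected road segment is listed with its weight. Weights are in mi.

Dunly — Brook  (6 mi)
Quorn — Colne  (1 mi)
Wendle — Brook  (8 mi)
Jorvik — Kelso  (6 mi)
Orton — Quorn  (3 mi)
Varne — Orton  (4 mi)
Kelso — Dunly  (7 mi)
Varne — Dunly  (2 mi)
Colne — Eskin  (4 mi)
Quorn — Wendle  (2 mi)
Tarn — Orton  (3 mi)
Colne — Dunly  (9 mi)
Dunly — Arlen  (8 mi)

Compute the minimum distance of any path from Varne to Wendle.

9 mi

Compare a few routes:
Varne–Dunly–Colne–Quorn–Wendle: 2+9+1+2 = 14
Varne–Orton–Quorn–Wendle: 4+3+2 = 9
Varne–Dunly–Brook–Wendle: 2+6+8 = 16
Cheapest is Varne–Orton–Quorn–Wendle at 9 mi.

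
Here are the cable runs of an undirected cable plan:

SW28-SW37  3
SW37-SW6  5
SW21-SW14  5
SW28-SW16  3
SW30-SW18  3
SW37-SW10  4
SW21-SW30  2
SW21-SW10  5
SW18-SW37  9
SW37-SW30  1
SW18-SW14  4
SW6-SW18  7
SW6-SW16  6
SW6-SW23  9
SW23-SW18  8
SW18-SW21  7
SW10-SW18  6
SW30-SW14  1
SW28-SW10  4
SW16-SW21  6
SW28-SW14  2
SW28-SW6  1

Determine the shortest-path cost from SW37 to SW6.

4

Candidate routes:
SW37–SW30–SW14–SW28–SW6: 1+1+2+1 = 5
SW37–SW6: 5 = 5
SW37–SW28–SW6: 3+1 = 4
The minimum is 4 via SW37–SW28–SW6.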